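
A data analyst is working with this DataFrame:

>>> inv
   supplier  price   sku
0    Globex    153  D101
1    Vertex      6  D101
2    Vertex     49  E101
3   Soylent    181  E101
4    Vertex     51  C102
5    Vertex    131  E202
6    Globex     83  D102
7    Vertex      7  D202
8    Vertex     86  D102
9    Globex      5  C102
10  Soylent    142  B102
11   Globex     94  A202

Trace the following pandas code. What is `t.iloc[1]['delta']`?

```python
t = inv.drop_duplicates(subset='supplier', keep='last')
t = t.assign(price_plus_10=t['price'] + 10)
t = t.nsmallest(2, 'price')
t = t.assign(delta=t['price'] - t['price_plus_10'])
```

drop duplicate supplier (keep=last):
   supplier  price   sku
8    Vertex     86  D102
10  Soylent    142  B102
11   Globex     94  A202
add column price_plus_10 = t['price'] + 10:
   supplier  price   sku  price_plus_10
8    Vertex     86  D102             96
10  Soylent    142  B102            152
11   Globex     94  A202            104
take 2 rows with smallest price:
   supplier  price   sku  price_plus_10
8    Vertex     86  D102             96
11   Globex     94  A202            104
add column delta = t['price'] - t['price_plus_10']:
   supplier  price   sku  price_plus_10  delta
8    Vertex     86  D102             96    -10
11   Globex     94  A202            104    -10
Hence -10.

-10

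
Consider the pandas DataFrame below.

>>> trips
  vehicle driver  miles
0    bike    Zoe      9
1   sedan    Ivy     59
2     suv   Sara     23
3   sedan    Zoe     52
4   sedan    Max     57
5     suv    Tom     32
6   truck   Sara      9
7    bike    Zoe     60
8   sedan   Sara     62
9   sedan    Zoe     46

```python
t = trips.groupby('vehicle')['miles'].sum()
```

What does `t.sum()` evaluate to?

409

group by vehicle, sum of miles:
vehicle
bike      69
sedan    276
suv       55
truck      9
Name: miles, dtype: int64
Hence 409.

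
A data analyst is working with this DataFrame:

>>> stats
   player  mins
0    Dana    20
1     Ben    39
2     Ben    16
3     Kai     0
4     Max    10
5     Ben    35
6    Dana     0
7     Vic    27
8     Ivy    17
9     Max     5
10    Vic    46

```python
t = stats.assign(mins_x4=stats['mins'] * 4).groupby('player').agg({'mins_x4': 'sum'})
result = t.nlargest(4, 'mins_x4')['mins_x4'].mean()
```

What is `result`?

200.0

add column mins_x4 = stats['mins'] * 4:
   player  mins  mins_x4
0    Dana    20       80
1     Ben    39      156
2     Ben    16       64
3     Kai     0        0
4     Max    10       40
5     Ben    35      140
6    Dana     0        0
7     Vic    27      108
8     Ivy    17       68
9     Max     5       20
10    Vic    46      184
group by player, sum of mins_x4:
        mins_x4
player         
Ben         360
Dana         80
Ivy          68
Kai           0
Max          60
Vic         292
take 4 rows with largest mins_x4:
        mins_x4
player         
Ben         360
Vic         292
Dana         80
Ivy          68
Hence 200.0.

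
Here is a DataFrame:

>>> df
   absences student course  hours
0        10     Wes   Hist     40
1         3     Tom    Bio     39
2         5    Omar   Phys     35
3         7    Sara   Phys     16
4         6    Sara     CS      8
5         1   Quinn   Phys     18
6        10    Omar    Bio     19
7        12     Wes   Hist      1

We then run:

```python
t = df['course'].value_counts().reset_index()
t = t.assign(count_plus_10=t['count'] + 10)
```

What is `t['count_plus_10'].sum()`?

value_counts of course:
course
Phys    3
Hist    2
Bio     2
CS      1
Name: count, dtype: int64
reset_index():
  course  count
0   Phys      3
1   Hist      2
2    Bio      2
3     CS      1
add column count_plus_10 = t['count'] + 10:
  course  count  count_plus_10
0   Phys      3             13
1   Hist      2             12
2    Bio      2             12
3     CS      1             11

48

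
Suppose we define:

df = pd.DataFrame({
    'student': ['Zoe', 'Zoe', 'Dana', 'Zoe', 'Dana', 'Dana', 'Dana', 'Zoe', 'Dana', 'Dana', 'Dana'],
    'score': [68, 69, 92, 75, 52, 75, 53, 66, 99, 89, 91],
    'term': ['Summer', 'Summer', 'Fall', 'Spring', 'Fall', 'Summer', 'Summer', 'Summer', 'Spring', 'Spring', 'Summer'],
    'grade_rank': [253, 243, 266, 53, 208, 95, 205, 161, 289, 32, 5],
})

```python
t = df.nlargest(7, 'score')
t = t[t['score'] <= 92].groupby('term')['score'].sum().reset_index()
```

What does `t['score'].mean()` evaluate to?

163.666666667

take 7 rows with largest score:
   student  score    term  grade_rank
8     Dana     99  Spring         289
2     Dana     92    Fall         266
10    Dana     91  Summer           5
9     Dana     89  Spring          32
3      Zoe     75  Spring          53
5     Dana     75  Summer          95
1      Zoe     69  Summer         243
filter rows where score <= 92:
   student  score    term  grade_rank
2     Dana     92    Fall         266
10    Dana     91  Summer           5
9     Dana     89  Spring          32
3      Zoe     75  Spring          53
5     Dana     75  Summer          95
1      Zoe     69  Summer         243
group by term, sum of score:
term
Fall       92
Spring    164
Summer    235
Name: score, dtype: int64
reset_index():
     term  score
0    Fall     92
1  Spring    164
2  Summer    235
Then the mean of column 'score': 163.666666667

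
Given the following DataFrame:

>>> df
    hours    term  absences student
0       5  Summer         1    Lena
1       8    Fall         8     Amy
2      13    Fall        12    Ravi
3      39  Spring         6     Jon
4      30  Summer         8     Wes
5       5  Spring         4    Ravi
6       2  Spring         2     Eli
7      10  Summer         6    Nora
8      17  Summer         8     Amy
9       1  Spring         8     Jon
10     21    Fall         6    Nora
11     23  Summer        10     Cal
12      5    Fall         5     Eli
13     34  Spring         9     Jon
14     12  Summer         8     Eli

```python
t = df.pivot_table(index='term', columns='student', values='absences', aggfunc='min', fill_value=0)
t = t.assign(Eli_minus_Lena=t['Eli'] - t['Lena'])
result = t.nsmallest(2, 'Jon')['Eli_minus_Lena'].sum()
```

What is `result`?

pivot: rows=term, cols=student, min(absences):
student  Amy  Cal  Eli  Jon  Lena  Nora  Ravi  Wes
term                                              
Fall       8    0    5    0     0     6    12    0
Spring     0    0    2    6     0     0     4    0
Summer     8   10    8    0     1     6     0    8
add column Eli_minus_Lena = t['Eli'] - t['Lena']:
student  Amy  Cal  Eli  Jon  Lena  Nora  Ravi  Wes  Eli_minus_Lena
term                                                              
Fall       8    0    5    0     0     6    12    0               5
Spring     0    0    2    6     0     0     4    0               2
Summer     8   10    8    0     1     6     0    8               7
take 2 rows with smallest Jon:
student  Amy  Cal  Eli  Jon  Lena  Nora  Ravi  Wes  Eli_minus_Lena
term                                                              
Fall       8    0    5    0     0     6    12    0               5
Summer     8   10    8    0     1     6     0    8               7
sum of column 'Eli_minus_Lena' → 12

12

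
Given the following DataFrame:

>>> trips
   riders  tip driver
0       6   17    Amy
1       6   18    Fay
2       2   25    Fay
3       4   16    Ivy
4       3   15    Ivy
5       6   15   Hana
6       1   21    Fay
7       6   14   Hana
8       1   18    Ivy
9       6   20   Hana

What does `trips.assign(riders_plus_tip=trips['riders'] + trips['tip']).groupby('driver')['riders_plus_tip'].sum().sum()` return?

add column riders_plus_tip = trips['riders'] + trips['tip']:
   riders  tip driver  riders_plus_tip
0       6   17    Amy               23
1       6   18    Fay               24
2       2   25    Fay               27
3       4   16    Ivy               20
4       3   15    Ivy               18
5       6   15   Hana               21
6       1   21    Fay               22
7       6   14   Hana               20
8       1   18    Ivy               19
9       6   20   Hana               26
group by driver, sum of riders_plus_tip:
driver
Amy     23
Fay     73
Hana    67
Ivy     57
Name: riders_plus_tip, dtype: int64
sum of the resulting series → 220

220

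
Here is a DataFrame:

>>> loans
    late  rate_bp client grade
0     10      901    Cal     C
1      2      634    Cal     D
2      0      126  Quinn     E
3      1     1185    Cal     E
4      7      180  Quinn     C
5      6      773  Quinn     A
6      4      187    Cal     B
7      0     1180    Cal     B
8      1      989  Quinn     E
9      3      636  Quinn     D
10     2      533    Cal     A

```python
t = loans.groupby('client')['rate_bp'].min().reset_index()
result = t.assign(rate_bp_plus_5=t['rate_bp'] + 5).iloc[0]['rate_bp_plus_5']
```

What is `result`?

group by client, min of rate_bp:
client
Cal      187
Quinn    126
Name: rate_bp, dtype: int64
reset_index():
  client  rate_bp
0    Cal      187
1  Quinn      126
add column rate_bp_plus_5 = t['rate_bp'] + 5:
  client  rate_bp  rate_bp_plus_5
0    Cal      187             192
1  Quinn      126             131
Then the value at position 0, column 'rate_bp_plus_5': 192

192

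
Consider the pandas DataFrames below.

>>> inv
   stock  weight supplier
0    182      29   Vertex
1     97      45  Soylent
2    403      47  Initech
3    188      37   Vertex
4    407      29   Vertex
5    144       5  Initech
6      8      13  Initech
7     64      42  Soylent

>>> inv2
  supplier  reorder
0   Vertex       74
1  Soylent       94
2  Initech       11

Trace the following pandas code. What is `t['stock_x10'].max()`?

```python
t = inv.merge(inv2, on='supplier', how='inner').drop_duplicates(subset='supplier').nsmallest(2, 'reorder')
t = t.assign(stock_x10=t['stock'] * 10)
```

4030

merge on 'supplier' (how='inner') → 8 rows:
   stock  weight supplier  reorder
0    182      29   Vertex       74
1     97      45  Soylent       94
2    403      47  Initech       11
3    188      37   Vertex       74
4    407      29   Vertex       74
5    144       5  Initech       11
6      8      13  Initech       11
7     64      42  Soylent       94
drop duplicate supplier (keep=first):
   stock  weight supplier  reorder
0    182      29   Vertex       74
1     97      45  Soylent       94
2    403      47  Initech       11
take 2 rows with smallest reorder:
   stock  weight supplier  reorder
2    403      47  Initech       11
0    182      29   Vertex       74
add column stock_x10 = t['stock'] * 10:
   stock  weight supplier  reorder  stock_x10
2    403      47  Initech       11       4030
0    182      29   Vertex       74       1820
So max() = 4030.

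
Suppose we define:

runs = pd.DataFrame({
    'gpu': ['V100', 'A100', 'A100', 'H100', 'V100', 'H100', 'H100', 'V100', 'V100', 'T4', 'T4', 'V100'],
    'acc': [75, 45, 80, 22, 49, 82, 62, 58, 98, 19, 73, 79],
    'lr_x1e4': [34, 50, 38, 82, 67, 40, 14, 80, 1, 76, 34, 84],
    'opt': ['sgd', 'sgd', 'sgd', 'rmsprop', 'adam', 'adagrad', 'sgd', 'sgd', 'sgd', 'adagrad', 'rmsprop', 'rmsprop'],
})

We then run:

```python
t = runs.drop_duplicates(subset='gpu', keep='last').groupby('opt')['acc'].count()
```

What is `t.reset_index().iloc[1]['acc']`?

2

drop duplicate gpu (keep=last):
     gpu  acc  lr_x1e4      opt
2   A100   80       38      sgd
6   H100   62       14      sgd
10    T4   73       34  rmsprop
11  V100   79       84  rmsprop
group by opt, count of acc:
opt
rmsprop    2
sgd        2
Name: acc, dtype: int64
reset_index():
       opt  acc
0  rmsprop    2
1      sgd    2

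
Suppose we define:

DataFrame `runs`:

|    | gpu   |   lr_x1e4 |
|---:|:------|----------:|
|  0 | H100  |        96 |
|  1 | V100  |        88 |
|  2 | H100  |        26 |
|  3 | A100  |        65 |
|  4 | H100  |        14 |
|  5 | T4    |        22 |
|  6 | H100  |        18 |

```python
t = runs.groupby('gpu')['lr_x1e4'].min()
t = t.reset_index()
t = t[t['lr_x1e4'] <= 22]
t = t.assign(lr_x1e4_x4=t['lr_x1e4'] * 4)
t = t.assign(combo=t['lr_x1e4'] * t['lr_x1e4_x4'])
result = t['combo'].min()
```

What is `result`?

group by gpu, min of lr_x1e4:
gpu
A100    65
H100    14
T4      22
V100    88
Name: lr_x1e4, dtype: int64
reset_index():
    gpu  lr_x1e4
0  A100       65
1  H100       14
2    T4       22
3  V100       88
filter rows where lr_x1e4 <= 22:
    gpu  lr_x1e4
1  H100       14
2    T4       22
add column lr_x1e4_x4 = t['lr_x1e4'] * 4:
    gpu  lr_x1e4  lr_x1e4_x4
1  H100       14          56
2    T4       22          88
add column combo = t['lr_x1e4'] * t['lr_x1e4_x4']:
    gpu  lr_x1e4  lr_x1e4_x4  combo
1  H100       14          56    784
2    T4       22          88   1936
Hence 784.

784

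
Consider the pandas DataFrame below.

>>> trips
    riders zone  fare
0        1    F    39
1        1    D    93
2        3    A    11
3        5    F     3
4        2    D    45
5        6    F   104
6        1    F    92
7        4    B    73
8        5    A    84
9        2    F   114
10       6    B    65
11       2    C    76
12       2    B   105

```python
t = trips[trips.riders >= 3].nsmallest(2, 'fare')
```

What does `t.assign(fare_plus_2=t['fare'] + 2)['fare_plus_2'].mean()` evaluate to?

9.0

filter rows where riders >= 3:
    riders zone  fare
2        3    A    11
3        5    F     3
5        6    F   104
7        4    B    73
8        5    A    84
10       6    B    65
take 2 rows with smallest fare:
   riders zone  fare
3       5    F     3
2       3    A    11
add column fare_plus_2 = t['fare'] + 2:
   riders zone  fare  fare_plus_2
3       5    F     3            5
2       3    A    11           13
Taking the mean of column 'fare_plus_2' gives 9.0.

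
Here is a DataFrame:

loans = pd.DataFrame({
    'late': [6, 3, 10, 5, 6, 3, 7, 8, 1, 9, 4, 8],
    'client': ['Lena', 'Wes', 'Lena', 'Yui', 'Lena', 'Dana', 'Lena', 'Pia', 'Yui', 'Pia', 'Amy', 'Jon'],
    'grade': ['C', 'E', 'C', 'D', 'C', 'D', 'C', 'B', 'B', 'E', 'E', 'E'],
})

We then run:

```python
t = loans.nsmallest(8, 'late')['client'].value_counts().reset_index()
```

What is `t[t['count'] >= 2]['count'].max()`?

take 8 rows with smallest late:
    late client grade
8      1    Yui     B
1      3    Wes     E
5      3   Dana     D
10     4    Amy     E
3      5    Yui     D
0      6   Lena     C
4      6   Lena     C
6      7   Lena     C
value_counts of client:
client
Lena    3
Yui     2
Wes     1
Dana    1
Amy     1
Name: count, dtype: int64
reset_index():
  client  count
0   Lena      3
1    Yui      2
2    Wes      1
3   Dana      1
4    Amy      1
filter rows where count >= 2:
  client  count
0   Lena      3
1    Yui      2

3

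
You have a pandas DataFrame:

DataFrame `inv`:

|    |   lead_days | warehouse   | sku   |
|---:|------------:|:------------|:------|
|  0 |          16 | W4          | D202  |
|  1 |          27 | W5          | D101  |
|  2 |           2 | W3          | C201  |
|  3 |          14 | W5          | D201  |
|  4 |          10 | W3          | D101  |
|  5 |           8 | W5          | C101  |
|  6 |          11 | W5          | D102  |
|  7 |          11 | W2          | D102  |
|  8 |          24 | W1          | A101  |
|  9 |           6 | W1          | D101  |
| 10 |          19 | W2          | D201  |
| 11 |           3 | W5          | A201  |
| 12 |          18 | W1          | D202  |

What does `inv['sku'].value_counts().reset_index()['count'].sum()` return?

13

value_counts of sku:
sku
D101    3
D202    2
D201    2
D102    2
C201    1
C101    1
A101    1
A201    1
Name: count, dtype: int64
reset_index():
    sku  count
0  D101      3
1  D202      2
2  D201      2
3  D102      2
4  C201      1
5  C101      1
6  A101      1
7  A201      1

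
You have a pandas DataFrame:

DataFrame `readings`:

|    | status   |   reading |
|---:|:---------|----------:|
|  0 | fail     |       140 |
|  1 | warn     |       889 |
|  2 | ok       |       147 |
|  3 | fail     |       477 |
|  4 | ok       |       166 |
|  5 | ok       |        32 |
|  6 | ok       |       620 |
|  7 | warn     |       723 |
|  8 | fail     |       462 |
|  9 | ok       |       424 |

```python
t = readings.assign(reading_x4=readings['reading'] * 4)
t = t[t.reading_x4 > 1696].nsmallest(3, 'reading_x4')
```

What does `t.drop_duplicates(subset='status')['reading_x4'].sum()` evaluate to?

add column reading_x4 = readings['reading'] * 4:
  status  reading  reading_x4
0   fail      140         560
1   warn      889        3556
2     ok      147         588
3   fail      477        1908
4     ok      166         664
5     ok       32         128
6     ok      620        2480
7   warn      723        2892
8   fail      462        1848
9     ok      424        1696
filter rows where reading_x4 > 1696:
  status  reading  reading_x4
1   warn      889        3556
3   fail      477        1908
6     ok      620        2480
7   warn      723        2892
8   fail      462        1848
take 3 rows with smallest reading_x4:
  status  reading  reading_x4
8   fail      462        1848
3   fail      477        1908
6     ok      620        2480
drop duplicate status (keep=first):
  status  reading  reading_x4
8   fail      462        1848
6     ok      620        2480
Then the sum of column 'reading_x4': 4328

4328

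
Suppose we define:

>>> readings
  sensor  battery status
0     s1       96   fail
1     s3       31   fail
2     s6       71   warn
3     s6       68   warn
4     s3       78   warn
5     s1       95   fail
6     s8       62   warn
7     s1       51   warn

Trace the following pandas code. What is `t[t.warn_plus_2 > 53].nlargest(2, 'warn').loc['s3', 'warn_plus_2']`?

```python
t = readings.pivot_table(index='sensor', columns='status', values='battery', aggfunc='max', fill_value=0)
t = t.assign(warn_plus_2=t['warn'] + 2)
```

pivot: rows=sensor, cols=status, max(battery):
status  fail  warn
sensor            
s1        96    51
s3        31    78
s6         0    71
s8         0    62
add column warn_plus_2 = t['warn'] + 2:
status  fail  warn  warn_plus_2
sensor                         
s1        96    51           53
s3        31    78           80
s6         0    71           73
s8         0    62           64
filter rows where warn_plus_2 > 53:
status  fail  warn  warn_plus_2
sensor                         
s3        31    78           80
s6         0    71           73
s8         0    62           64
take 2 rows with largest warn:
status  fail  warn  warn_plus_2
sensor                         
s3        31    78           80
s6         0    71           73
value at row 's3', column 'warn_plus_2' → 80

80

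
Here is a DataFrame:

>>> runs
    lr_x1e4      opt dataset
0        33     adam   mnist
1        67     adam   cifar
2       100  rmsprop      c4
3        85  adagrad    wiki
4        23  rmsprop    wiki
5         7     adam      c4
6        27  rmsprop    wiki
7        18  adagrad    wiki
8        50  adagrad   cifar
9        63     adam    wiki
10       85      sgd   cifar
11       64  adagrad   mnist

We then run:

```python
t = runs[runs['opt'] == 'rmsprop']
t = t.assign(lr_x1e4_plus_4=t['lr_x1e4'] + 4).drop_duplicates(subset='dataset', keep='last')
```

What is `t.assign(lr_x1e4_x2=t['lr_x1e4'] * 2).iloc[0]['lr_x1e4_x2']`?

200

filter rows where opt == 'rmsprop':
   lr_x1e4      opt dataset
2      100  rmsprop      c4
4       23  rmsprop    wiki
6       27  rmsprop    wiki
add column lr_x1e4_plus_4 = t['lr_x1e4'] + 4:
   lr_x1e4      opt dataset  lr_x1e4_plus_4
2      100  rmsprop      c4             104
4       23  rmsprop    wiki              27
6       27  rmsprop    wiki              31
drop duplicate dataset (keep=last):
   lr_x1e4      opt dataset  lr_x1e4_plus_4
2      100  rmsprop      c4             104
6       27  rmsprop    wiki              31
add column lr_x1e4_x2 = t['lr_x1e4'] * 2:
   lr_x1e4      opt dataset  lr_x1e4_plus_4  lr_x1e4_x2
2      100  rmsprop      c4             104         200
6       27  rmsprop    wiki              31          54
Taking the value at position 0, column 'lr_x1e4_x2' gives 200.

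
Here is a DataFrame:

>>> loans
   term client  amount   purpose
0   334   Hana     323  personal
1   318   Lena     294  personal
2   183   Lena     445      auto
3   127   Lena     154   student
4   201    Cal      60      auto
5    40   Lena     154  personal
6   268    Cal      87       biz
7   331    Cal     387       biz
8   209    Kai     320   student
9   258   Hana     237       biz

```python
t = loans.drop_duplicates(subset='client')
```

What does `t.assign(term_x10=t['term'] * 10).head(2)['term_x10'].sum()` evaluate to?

6520

drop duplicate client (keep=first):
   term client  amount   purpose
0   334   Hana     323  personal
1   318   Lena     294  personal
4   201    Cal      60      auto
8   209    Kai     320   student
add column term_x10 = t['term'] * 10:
   term client  amount   purpose  term_x10
0   334   Hana     323  personal      3340
1   318   Lena     294  personal      3180
4   201    Cal      60      auto      2010
8   209    Kai     320   student      2090
take first 2 rows:
   term client  amount   purpose  term_x10
0   334   Hana     323  personal      3340
1   318   Lena     294  personal      3180
sum of column 'term_x10' → 6520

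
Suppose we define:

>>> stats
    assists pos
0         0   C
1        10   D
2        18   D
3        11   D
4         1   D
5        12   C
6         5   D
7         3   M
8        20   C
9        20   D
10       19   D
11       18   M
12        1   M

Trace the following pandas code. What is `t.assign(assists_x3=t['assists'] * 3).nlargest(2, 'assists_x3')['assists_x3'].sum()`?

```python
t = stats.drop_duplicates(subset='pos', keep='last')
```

117

drop duplicate pos (keep=last):
    assists pos
8        20   C
10       19   D
12        1   M
add column assists_x3 = t['assists'] * 3:
    assists pos  assists_x3
8        20   C          60
10       19   D          57
12        1   M           3
take 2 rows with largest assists_x3:
    assists pos  assists_x3
8        20   C          60
10       19   D          57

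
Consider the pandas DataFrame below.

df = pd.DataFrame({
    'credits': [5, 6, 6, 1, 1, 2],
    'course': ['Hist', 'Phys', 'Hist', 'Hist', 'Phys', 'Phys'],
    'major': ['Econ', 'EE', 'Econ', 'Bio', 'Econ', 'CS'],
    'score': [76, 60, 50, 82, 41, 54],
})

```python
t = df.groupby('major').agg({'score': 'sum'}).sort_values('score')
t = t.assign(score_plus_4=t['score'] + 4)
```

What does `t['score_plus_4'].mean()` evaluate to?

94.75

group by major, sum of score:
       score
major       
Bio       82
CS        54
EE        60
Econ     167
sort by score:
       score
major       
CS        54
EE        60
Bio       82
Econ     167
add column score_plus_4 = t['score'] + 4:
       score  score_plus_4
major                     
CS        54            58
EE        60            64
Bio       82            86
Econ     167           171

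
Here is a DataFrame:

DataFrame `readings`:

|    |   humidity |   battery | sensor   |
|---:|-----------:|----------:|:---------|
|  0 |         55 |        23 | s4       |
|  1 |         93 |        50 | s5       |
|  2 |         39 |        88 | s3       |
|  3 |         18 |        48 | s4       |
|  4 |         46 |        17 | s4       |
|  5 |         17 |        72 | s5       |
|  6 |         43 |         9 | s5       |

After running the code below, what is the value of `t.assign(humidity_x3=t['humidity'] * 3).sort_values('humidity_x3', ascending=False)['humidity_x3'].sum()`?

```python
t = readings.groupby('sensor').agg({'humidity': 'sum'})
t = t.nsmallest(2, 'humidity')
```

group by sensor, sum of humidity:
        humidity
sensor          
s3            39
s4           119
s5           153
take 2 rows with smallest humidity:
        humidity
sensor          
s3            39
s4           119
add column humidity_x3 = t['humidity'] * 3:
        humidity  humidity_x3
sensor                       
s3            39          117
s4           119          357
sort by humidity_x3 descending:
        humidity  humidity_x3
sensor                       
s4           119          357
s3            39          117
The sum of column 'humidity_x3' is 474.

474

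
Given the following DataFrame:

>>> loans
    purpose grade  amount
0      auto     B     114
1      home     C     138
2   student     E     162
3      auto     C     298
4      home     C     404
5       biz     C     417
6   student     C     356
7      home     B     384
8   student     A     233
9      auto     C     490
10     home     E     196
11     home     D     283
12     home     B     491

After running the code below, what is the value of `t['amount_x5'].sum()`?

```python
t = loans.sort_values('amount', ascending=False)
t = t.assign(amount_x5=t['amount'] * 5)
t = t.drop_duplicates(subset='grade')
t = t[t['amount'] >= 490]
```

sort by amount descending:
    purpose grade  amount
12     home     B     491
9      auto     C     490
5       biz     C     417
4      home     C     404
7      home     B     384
6   student     C     356
3      auto     C     298
11     home     D     283
8   student     A     233
10     home     E     196
2   student     E     162
1      home     C     138
0      auto     B     114
add column amount_x5 = t['amount'] * 5:
    purpose grade  amount  amount_x5
12     home     B     491       2455
9      auto     C     490       2450
5       biz     C     417       2085
4      home     C     404       2020
7      home     B     384       1920
6   student     C     356       1780
3      auto     C     298       1490
11     home     D     283       1415
8   student     A     233       1165
10     home     E     196        980
2   student     E     162        810
1      home     C     138        690
0      auto     B     114        570
drop duplicate grade (keep=first):
    purpose grade  amount  amount_x5
12     home     B     491       2455
9      auto     C     490       2450
11     home     D     283       1415
8   student     A     233       1165
10     home     E     196        980
filter rows where amount >= 490:
   purpose grade  amount  amount_x5
12    home     B     491       2455
9     auto     C     490       2450
Hence 4905.

4905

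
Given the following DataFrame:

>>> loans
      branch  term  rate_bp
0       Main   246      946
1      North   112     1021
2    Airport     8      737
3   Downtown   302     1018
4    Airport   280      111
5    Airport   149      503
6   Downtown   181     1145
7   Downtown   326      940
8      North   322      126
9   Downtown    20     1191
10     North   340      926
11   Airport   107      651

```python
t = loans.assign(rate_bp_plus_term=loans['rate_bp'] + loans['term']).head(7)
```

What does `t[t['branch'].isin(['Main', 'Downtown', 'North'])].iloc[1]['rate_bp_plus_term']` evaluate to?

add column rate_bp_plus_term = loans['rate_bp'] + loans['term']:
      branch  term  rate_bp  rate_bp_plus_term
0       Main   246      946               1192
1      North   112     1021               1133
2    Airport     8      737                745
3   Downtown   302     1018               1320
4    Airport   280      111                391
5    Airport   149      503                652
6   Downtown   181     1145               1326
7   Downtown   326      940               1266
8      North   322      126                448
9   Downtown    20     1191               1211
10     North   340      926               1266
11   Airport   107      651                758
take first 7 rows:
     branch  term  rate_bp  rate_bp_plus_term
0      Main   246      946               1192
1     North   112     1021               1133
2   Airport     8      737                745
3  Downtown   302     1018               1320
4   Airport   280      111                391
5   Airport   149      503                652
6  Downtown   181     1145               1326
filter rows where branch in ['Main', 'Downtown', 'North']:
     branch  term  rate_bp  rate_bp_plus_term
0      Main   246      946               1192
1     North   112     1021               1133
3  Downtown   302     1018               1320
6  Downtown   181     1145               1326
Hence 1133.

1133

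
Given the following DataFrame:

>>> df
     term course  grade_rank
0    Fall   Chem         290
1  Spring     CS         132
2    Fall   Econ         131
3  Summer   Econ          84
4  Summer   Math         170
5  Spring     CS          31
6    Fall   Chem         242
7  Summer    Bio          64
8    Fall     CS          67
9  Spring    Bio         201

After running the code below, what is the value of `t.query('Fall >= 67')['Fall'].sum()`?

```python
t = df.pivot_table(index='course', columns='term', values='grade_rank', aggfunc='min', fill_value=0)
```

pivot: rows=course, cols=term, min(grade_rank):
term    Fall  Spring  Summer
course                      
Bio        0     201      64
CS        67      31       0
Chem     242       0       0
Econ     131       0      84
Math       0       0     170
filter rows where Fall >= 67:
term    Fall  Spring  Summer
course                      
CS        67      31       0
Chem     242       0       0
Econ     131       0      84
sum of column 'Fall' → 440

440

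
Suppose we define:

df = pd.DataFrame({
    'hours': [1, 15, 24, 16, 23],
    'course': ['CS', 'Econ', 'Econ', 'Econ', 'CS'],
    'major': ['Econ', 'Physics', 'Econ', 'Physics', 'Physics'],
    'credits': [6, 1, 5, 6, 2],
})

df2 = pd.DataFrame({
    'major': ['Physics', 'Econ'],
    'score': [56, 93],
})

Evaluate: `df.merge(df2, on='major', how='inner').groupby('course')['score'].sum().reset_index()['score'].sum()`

merge on 'major' (how='inner') → 5 rows:
   hours course    major  credits  score
0      1     CS     Econ        6     93
1     15   Econ  Physics        1     56
2     24   Econ     Econ        5     93
3     16   Econ  Physics        6     56
4     23     CS  Physics        2     56
group by course, sum of score:
course
CS      149
Econ    205
Name: score, dtype: int64
reset_index():
  course  score
0     CS    149
1   Econ    205
Then the sum of column 'score': 354

354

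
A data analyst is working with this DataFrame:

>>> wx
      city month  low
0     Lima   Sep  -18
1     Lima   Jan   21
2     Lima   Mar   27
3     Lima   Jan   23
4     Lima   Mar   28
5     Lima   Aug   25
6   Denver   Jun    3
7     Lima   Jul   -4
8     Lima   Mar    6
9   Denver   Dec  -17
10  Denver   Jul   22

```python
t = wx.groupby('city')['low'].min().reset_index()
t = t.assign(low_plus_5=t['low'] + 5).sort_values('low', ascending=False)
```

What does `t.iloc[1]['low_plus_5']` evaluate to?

-13

group by city, min of low:
city
Denver   -17
Lima     -18
Name: low, dtype: int64
reset_index():
     city  low
0  Denver  -17
1    Lima  -18
add column low_plus_5 = t['low'] + 5:
     city  low  low_plus_5
0  Denver  -17         -12
1    Lima  -18         -13
sort by low descending:
     city  low  low_plus_5
0  Denver  -17         -12
1    Lima  -18         -13
Finally, value at position 1, column 'low_plus_5' = -13.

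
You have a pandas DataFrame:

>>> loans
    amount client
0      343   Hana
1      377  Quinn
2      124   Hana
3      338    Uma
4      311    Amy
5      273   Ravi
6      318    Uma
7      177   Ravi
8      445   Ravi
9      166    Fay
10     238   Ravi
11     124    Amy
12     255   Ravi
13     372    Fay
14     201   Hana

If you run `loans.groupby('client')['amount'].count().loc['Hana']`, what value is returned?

3

group by client, count of amount:
client
Amy      2
Fay      2
Hana     3
Quinn    1
Ravi     5
Uma      2
Name: amount, dtype: int64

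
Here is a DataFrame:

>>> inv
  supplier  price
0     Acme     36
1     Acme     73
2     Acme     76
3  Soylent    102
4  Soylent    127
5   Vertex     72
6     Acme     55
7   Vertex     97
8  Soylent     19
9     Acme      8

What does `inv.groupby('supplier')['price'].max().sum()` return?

300

group by supplier, max of price:
supplier
Acme        76
Soylent    127
Vertex      97
Name: price, dtype: int64
Hence 300.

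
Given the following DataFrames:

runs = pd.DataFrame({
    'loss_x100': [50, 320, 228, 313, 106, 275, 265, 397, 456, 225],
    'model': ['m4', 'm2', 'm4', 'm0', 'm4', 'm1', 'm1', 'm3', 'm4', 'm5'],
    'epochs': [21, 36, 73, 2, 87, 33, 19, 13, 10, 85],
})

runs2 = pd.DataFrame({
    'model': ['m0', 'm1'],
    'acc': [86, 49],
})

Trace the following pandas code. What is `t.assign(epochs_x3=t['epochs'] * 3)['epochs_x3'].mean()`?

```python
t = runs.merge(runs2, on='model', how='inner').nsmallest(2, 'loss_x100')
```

merge on 'model' (how='inner') → 3 rows:
   loss_x100 model  epochs  acc
0        313    m0       2   86
1        275    m1      33   49
2        265    m1      19   49
take 2 rows with smallest loss_x100:
   loss_x100 model  epochs  acc
2        265    m1      19   49
1        275    m1      33   49
add column epochs_x3 = t['epochs'] * 3:
   loss_x100 model  epochs  acc  epochs_x3
2        265    m1      19   49         57
1        275    m1      33   49         99
Then the mean of column 'epochs_x3': 78.0

78.0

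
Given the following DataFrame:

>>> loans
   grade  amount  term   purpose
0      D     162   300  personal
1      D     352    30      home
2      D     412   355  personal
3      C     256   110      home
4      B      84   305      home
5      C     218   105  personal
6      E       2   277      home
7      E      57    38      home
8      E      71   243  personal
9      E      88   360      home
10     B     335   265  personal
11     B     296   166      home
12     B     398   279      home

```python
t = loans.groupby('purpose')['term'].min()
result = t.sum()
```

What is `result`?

group by purpose, min of term:
purpose
home         30
personal    105
Name: term, dtype: int64

135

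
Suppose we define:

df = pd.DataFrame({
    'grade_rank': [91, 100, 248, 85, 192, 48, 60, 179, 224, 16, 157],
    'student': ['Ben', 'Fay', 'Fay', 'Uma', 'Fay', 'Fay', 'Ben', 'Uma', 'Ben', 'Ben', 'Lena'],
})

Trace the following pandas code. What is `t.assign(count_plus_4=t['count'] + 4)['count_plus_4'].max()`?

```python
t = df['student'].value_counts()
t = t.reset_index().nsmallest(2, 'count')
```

6

value_counts of student:
student
Ben     4
Fay     4
Uma     2
Lena    1
Name: count, dtype: int64
reset_index():
  student  count
0     Ben      4
1     Fay      4
2     Uma      2
3    Lena      1
take 2 rows with smallest count:
  student  count
3    Lena      1
2     Uma      2
add column count_plus_4 = t['count'] + 4:
  student  count  count_plus_4
3    Lena      1             5
2     Uma      2             6
Taking the max of column 'count_plus_4' gives 6.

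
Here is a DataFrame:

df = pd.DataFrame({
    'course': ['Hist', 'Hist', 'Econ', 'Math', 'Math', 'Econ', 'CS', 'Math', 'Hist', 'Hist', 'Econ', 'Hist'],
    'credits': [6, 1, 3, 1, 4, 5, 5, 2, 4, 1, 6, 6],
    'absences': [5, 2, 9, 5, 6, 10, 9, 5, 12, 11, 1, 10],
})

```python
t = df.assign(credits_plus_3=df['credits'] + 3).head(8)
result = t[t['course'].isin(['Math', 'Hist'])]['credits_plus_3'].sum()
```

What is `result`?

29

add column credits_plus_3 = df['credits'] + 3:
   course  credits  absences  credits_plus_3
0    Hist        6         5               9
1    Hist        1         2               4
2    Econ        3         9               6
3    Math        1         5               4
4    Math        4         6               7
5    Econ        5        10               8
6      CS        5         9               8
7    Math        2         5               5
8    Hist        4        12               7
9    Hist        1        11               4
10   Econ        6         1               9
11   Hist        6        10               9
take first 8 rows:
  course  credits  absences  credits_plus_3
0   Hist        6         5               9
1   Hist        1         2               4
2   Econ        3         9               6
3   Math        1         5               4
4   Math        4         6               7
5   Econ        5        10               8
6     CS        5         9               8
7   Math        2         5               5
filter rows where course in ['Math', 'Hist']:
  course  credits  absences  credits_plus_3
0   Hist        6         5               9
1   Hist        1         2               4
3   Math        1         5               4
4   Math        4         6               7
7   Math        2         5               5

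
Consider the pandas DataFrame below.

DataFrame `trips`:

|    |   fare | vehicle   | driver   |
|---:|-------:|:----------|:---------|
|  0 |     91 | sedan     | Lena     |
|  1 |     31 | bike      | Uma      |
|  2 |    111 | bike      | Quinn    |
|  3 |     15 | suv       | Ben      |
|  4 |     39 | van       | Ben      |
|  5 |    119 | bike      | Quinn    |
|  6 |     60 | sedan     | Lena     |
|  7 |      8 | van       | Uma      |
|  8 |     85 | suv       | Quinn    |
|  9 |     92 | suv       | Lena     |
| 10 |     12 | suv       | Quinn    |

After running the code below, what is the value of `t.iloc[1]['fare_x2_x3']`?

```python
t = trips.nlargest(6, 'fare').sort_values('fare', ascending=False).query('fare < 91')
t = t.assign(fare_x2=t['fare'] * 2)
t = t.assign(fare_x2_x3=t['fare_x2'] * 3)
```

360

take 6 rows with largest fare:
   fare vehicle driver
5   119    bike  Quinn
2   111    bike  Quinn
9    92     suv   Lena
0    91   sedan   Lena
8    85     suv  Quinn
6    60   sedan   Lena
sort by fare descending:
   fare vehicle driver
5   119    bike  Quinn
2   111    bike  Quinn
9    92     suv   Lena
0    91   sedan   Lena
8    85     suv  Quinn
6    60   sedan   Lena
filter rows where fare < 91:
   fare vehicle driver
8    85     suv  Quinn
6    60   sedan   Lena
add column fare_x2 = t['fare'] * 2:
   fare vehicle driver  fare_x2
8    85     suv  Quinn      170
6    60   sedan   Lena      120
add column fare_x2_x3 = t['fare_x2'] * 3:
   fare vehicle driver  fare_x2  fare_x2_x3
8    85     suv  Quinn      170         510
6    60   sedan   Lena      120         360
Reading off the value at position 1, column 'fare_x2_x3', we get 360.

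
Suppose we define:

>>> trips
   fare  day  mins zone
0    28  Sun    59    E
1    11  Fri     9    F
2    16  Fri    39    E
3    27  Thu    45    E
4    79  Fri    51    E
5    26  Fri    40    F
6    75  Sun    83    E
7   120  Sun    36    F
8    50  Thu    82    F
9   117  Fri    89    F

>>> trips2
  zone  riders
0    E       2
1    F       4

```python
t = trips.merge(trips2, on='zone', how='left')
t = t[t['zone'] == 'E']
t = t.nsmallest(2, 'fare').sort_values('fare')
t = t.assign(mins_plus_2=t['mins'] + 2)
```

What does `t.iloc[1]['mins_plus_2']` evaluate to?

merge on 'zone' (how='left') → 10 rows:
   fare  day  mins zone  riders
0    28  Sun    59    E       2
1    11  Fri     9    F       4
2    16  Fri    39    E       2
3    27  Thu    45    E       2
4    79  Fri    51    E       2
5    26  Fri    40    F       4
6    75  Sun    83    E       2
7   120  Sun    36    F       4
8    50  Thu    82    F       4
9   117  Fri    89    F       4
filter rows where zone == 'E':
   fare  day  mins zone  riders
0    28  Sun    59    E       2
2    16  Fri    39    E       2
3    27  Thu    45    E       2
4    79  Fri    51    E       2
6    75  Sun    83    E       2
take 2 rows with smallest fare:
   fare  day  mins zone  riders
2    16  Fri    39    E       2
3    27  Thu    45    E       2
sort by fare:
   fare  day  mins zone  riders
2    16  Fri    39    E       2
3    27  Thu    45    E       2
add column mins_plus_2 = t['mins'] + 2:
   fare  day  mins zone  riders  mins_plus_2
2    16  Fri    39    E       2           41
3    27  Thu    45    E       2           47
value at position 1, column 'mins_plus_2' → 47

47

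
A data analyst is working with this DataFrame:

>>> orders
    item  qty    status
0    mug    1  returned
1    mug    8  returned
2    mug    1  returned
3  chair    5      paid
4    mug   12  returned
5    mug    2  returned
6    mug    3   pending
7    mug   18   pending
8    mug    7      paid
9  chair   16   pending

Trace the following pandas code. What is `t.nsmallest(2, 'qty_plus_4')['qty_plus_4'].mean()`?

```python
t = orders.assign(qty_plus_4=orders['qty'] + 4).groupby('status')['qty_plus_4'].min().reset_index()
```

6.0

add column qty_plus_4 = orders['qty'] + 4:
    item  qty    status  qty_plus_4
0    mug    1  returned           5
1    mug    8  returned          12
2    mug    1  returned           5
3  chair    5      paid           9
4    mug   12  returned          16
5    mug    2  returned           6
6    mug    3   pending           7
7    mug   18   pending          22
8    mug    7      paid          11
9  chair   16   pending          20
group by status, min of qty_plus_4:
status
paid        9
pending     7
returned    5
Name: qty_plus_4, dtype: int64
reset_index():
     status  qty_plus_4
0      paid           9
1   pending           7
2  returned           5
take 2 rows with smallest qty_plus_4:
     status  qty_plus_4
2  returned           5
1   pending           7
Taking the mean of column 'qty_plus_4' gives 6.0.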